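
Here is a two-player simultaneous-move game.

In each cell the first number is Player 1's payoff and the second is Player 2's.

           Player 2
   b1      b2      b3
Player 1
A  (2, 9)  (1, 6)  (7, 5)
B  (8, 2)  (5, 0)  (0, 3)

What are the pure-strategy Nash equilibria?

Player 1 against b1: payoffs 2, 8 → best response B.
Player 1 against b2: payoffs 1, 5 → best response B.
Player 1 against b3: payoffs 7, 0 → best response A.
Player 2 against A: payoffs 9, 6, 5 → best response b1.
Player 2 against B: payoffs 2, 0, 3 → best response b3.
No profile is a mutual best response for all players.

none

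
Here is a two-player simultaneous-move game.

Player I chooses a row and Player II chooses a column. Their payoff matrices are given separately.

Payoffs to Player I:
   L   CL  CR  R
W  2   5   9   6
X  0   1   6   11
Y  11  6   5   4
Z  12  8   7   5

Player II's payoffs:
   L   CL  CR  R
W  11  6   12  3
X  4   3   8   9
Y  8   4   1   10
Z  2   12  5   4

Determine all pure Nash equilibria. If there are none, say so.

Player I against L: payoffs 2, 0, 11, 12 → best response Z.
Player I against CL: payoffs 5, 1, 6, 8 → best response Z.
Player I against CR: payoffs 9, 6, 5, 7 → best response W.
Player I against R: payoffs 6, 11, 4, 5 → best response X.
Player II against W: payoffs 11, 6, 12, 3 → best response CR.
Player II against X: payoffs 4, 3, 8, 9 → best response R.
Player II against Y: payoffs 8, 4, 1, 10 → best response R.
Player II against Z: payoffs 2, 12, 5, 4 → best response CL.
Mutual best responses: (W, CR); (X, R); (Z, CL).

(W, CR) and (X, R) and (Z, CL)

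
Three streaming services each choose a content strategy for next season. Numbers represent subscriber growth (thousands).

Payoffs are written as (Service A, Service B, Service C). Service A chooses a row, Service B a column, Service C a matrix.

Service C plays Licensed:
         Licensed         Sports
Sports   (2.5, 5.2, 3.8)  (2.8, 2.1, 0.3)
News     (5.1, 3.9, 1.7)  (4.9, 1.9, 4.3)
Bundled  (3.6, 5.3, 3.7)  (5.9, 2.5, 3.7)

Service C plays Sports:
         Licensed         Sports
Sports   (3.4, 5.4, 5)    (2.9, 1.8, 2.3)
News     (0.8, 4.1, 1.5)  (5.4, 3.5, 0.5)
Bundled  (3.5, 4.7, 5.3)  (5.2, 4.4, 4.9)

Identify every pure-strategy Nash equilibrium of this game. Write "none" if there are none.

Pure-strategy Nash equilibria: (News, Licensed, Licensed), (Bundled, Licensed, Sports)

(Sports, Licensed, Licensed): Service A can switch to News (2.5 → 5.1). Not NE.
(Sports, Licensed, Sports): Service A can switch to Bundled (3.4 → 3.5). Not NE.
(Sports, Sports, Licensed): Service A can switch to News (2.8 → 4.9). Not NE.
(Sports, Sports, Sports): Service A can switch to News (2.9 → 5.4). Not NE.
(News, Licensed, Licensed): Service A gets 5.1, best alternative 3.6; Service B gets 3.9, best alternative 1.9; Service C gets 1.7, best alternative 1.5. No profitable deviation — NE.
(News, Licensed, Sports): Service A can switch to Sports (0.8 → 3.4). Not NE.
(News, Sports, Licensed): Service A can switch to Bundled (4.9 → 5.9). Not NE.
(Bundled, Licensed, Sports): Service A gets 3.5, best alternative 3.4; Service B gets 4.7, best alternative 4.4; Service C gets 5.3, best alternative 3.7. No profitable deviation — NE.
(The remaining 4 profiles each have a profitable deviation by the same check.)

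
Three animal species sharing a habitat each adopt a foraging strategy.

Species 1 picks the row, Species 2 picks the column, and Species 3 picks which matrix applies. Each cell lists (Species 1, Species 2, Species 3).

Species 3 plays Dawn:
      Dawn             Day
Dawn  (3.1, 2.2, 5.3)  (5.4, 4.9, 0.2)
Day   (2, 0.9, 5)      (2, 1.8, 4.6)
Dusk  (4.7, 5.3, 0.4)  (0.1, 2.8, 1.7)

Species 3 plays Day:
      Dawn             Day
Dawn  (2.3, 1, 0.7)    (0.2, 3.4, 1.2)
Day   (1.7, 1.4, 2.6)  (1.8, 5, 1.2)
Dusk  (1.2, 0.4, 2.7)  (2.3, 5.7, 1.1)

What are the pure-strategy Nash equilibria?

Species 1 against (Dawn, Dawn): payoffs 3.1, 2, 4.7 → best response Dusk.
Species 1 against (Dawn, Day): payoffs 2.3, 1.7, 1.2 → best response Dawn.
Species 1 against (Day, Dawn): payoffs 5.4, 2, 0.1 → best response Dawn.
Species 1 against (Day, Day): payoffs 0.2, 1.8, 2.3 → best response Dusk.
Species 2 against (Dawn, Dawn): payoffs 2.2, 4.9 → best response Day.
Species 2 against (Dawn, Day): payoffs 1, 3.4 → best response Day.
Species 2 against (Day, Dawn): payoffs 0.9, 1.8 → best response Day.
Species 2 against (Day, Day): payoffs 1.4, 5 → best response Day.
Species 2 against (Dusk, Dawn): payoffs 5.3, 2.8 → best response Dawn.
Species 2 against (Dusk, Day): payoffs 0.4, 5.7 → best response Day.
Species 3 against (Dawn, Dawn): payoffs 5.3, 0.7 → best response Dawn.
Species 3 against (Dawn, Day): payoffs 0.2, 1.2 → best response Day.
Species 3 against (Day, Dawn): payoffs 5, 2.6 → best response Dawn.
Species 3 against (Day, Day): payoffs 4.6, 1.2 → best response Dawn.
Species 3 against (Dusk, Dawn): payoffs 0.4, 2.7 → best response Day.
Species 3 against (Dusk, Day): payoffs 1.7, 1.1 → best response Dawn.
No profile is a mutual best response for all players.

No pure-strategy Nash equilibrium.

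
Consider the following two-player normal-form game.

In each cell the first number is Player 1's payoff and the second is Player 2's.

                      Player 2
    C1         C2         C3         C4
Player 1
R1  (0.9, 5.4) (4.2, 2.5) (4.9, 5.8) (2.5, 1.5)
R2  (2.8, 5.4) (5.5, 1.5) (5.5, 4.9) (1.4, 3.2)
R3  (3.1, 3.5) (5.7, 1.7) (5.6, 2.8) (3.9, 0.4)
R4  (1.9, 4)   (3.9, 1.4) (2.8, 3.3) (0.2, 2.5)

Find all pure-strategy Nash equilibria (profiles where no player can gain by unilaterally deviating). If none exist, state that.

Mark each player's best response to every combination of opponents' strategies; a profile where every player is best-responding is a pure Nash equilibrium.
Player 1 against C1: payoffs 0.9, 2.8, 3.1, 1.9 → best response R3.
Player 1 against C2: payoffs 4.2, 5.5, 5.7, 3.9 → best response R3.
Player 1 against C3: payoffs 4.9, 5.5, 5.6, 2.8 → best response R3.
Player 1 against C4: payoffs 2.5, 1.4, 3.9, 0.2 → best response R3.
Player 2 against R1: payoffs 5.4, 2.5, 5.8, 1.5 → best response C3.
Player 2 against R2: payoffs 5.4, 1.5, 4.9, 3.2 → best response C1.
Player 2 against R3: payoffs 3.5, 1.7, 2.8, 0.4 → best response C1.
Player 2 against R4: payoffs 4, 1.4, 3.3, 2.5 → best response C1.
Mutual best responses: (R3, C1).

(R3, C1)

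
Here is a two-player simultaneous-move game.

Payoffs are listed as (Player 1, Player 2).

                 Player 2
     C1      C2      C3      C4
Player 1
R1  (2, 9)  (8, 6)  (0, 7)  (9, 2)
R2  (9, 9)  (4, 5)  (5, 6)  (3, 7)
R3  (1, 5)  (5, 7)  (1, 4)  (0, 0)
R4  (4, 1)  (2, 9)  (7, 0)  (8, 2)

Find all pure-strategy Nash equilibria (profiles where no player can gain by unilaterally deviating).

Player 1 against C1: payoffs 2, 9, 1, 4 → best response R2.
Player 1 against C2: payoffs 8, 4, 5, 2 → best response R1.
Player 1 against C3: payoffs 0, 5, 1, 7 → best response R4.
Player 1 against C4: payoffs 9, 3, 0, 8 → best response R1.
Player 2 against R1: payoffs 9, 6, 7, 2 → best response C1.
Player 2 against R2: payoffs 9, 5, 6, 7 → best response C1.
Player 2 against R3: payoffs 5, 7, 4, 0 → best response C2.
Player 2 against R4: payoffs 1, 9, 0, 2 → best response C2.
Mutual best responses: (R2, C1).

(R2, C1)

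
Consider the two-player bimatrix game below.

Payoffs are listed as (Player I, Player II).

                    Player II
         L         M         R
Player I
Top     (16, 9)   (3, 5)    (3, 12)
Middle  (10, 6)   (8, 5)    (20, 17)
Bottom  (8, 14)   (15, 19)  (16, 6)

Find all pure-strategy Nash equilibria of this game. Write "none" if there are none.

(Middle, R) and (Bottom, M)

Player I against L: payoffs 16, 10, 8 → best response Top.
Player I against M: payoffs 3, 8, 15 → best response Bottom.
Player I against R: payoffs 3, 20, 16 → best response Middle.
Player II against Top: payoffs 9, 5, 12 → best response R.
Player II against Middle: payoffs 6, 5, 17 → best response R.
Player II against Bottom: payoffs 14, 19, 6 → best response M.
Mutual best responses: (Middle, R); (Bottom, M).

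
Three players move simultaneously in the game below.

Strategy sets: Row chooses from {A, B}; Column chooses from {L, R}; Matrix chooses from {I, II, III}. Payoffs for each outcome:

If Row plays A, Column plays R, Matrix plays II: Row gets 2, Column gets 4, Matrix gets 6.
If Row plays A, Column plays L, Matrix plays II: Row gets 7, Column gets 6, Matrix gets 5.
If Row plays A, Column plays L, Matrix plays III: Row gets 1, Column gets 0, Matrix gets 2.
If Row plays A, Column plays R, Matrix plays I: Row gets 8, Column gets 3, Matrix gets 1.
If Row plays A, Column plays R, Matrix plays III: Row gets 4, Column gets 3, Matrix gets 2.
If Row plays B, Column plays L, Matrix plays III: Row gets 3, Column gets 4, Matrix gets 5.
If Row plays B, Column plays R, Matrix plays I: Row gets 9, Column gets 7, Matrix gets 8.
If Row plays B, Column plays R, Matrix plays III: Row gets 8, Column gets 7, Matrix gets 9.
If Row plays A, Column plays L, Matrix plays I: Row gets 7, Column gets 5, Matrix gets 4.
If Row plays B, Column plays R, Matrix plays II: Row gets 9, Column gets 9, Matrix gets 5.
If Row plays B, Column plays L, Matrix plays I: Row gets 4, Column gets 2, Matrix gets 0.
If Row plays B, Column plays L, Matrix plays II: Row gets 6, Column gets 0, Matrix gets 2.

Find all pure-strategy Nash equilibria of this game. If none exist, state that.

Pure-strategy Nash equilibria: (A, L, II); (B, R, III)

For each player, find the best response to each opponent profile; mutual best responses are the pure NE.
Row against (L, I): payoffs 7, 4 → best response A.
Row against (L, II): payoffs 7, 6 → best response A.
Row against (L, III): payoffs 1, 3 → best response B.
Row against (R, I): payoffs 8, 9 → best response B.
Row against (R, II): payoffs 2, 9 → best response B.
Row against (R, III): payoffs 4, 8 → best response B.
Column against (A, I): payoffs 5, 3 → best response L.
Column against (A, II): payoffs 6, 4 → best response L.
Column against (A, III): payoffs 0, 3 → best response R.
Column against (B, I): payoffs 2, 7 → best response R.
Column against (B, II): payoffs 0, 9 → best response R.
Column against (B, III): payoffs 4, 7 → best response R.
Matrix against (A, L): payoffs 4, 5, 2 → best response II.
Matrix against (A, R): payoffs 1, 6, 2 → best response II.
Matrix against (B, L): payoffs 0, 2, 5 → best response III.
Matrix against (B, R): payoffs 8, 5, 9 → best response III.
Mutual best responses: (A, L, II); (B, R, III).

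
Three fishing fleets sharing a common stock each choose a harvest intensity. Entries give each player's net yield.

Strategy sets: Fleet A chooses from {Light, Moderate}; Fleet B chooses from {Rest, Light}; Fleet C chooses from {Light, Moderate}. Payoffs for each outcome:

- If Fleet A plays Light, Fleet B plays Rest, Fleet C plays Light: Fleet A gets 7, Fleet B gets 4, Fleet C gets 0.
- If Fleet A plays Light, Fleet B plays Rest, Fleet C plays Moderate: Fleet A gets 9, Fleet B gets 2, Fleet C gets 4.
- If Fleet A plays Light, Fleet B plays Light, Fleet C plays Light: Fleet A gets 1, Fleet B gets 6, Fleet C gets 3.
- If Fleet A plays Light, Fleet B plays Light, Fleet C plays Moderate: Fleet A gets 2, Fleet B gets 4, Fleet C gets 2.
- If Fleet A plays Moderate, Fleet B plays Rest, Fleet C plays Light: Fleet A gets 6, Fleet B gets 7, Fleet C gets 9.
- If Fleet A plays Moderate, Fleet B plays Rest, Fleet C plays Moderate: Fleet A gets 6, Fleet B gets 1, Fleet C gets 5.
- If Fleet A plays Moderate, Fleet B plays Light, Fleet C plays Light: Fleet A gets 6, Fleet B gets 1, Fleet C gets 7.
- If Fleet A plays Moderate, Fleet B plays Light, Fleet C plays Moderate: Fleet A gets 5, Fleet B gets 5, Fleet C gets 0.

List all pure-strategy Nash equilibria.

(Light, Rest, Light): Fleet B can switch to Light (4 → 6). Not NE.
(Light, Rest, Moderate): Fleet B can switch to Light (2 → 4). Not NE.
(Light, Light, Light): Fleet A can switch to Moderate (1 → 6). Not NE.
(Light, Light, Moderate): Fleet A can switch to Moderate (2 → 5). Not NE.
(Moderate, Rest, Light): Fleet A can switch to Light (6 → 7). Not NE.
(Moderate, Rest, Moderate): Fleet A can switch to Light (6 → 9). Not NE.
(Moderate, Light, Light): Fleet B can switch to Rest (1 → 7). Not NE.
(Moderate, Light, Moderate): Fleet C can switch to Light (0 → 7). Not NE.

There is no pure-strategy Nash equilibrium.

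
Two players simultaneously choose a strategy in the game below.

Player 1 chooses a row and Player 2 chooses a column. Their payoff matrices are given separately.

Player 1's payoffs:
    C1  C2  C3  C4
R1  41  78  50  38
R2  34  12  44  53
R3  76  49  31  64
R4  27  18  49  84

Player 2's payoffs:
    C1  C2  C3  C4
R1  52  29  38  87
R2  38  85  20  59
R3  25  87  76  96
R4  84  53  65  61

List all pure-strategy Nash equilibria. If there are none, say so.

Mark each player's best response to every combination of opponents' strategies; a profile where every player is best-responding is a pure Nash equilibrium.
Player 1 against C1: payoffs 41, 34, 76, 27 → best response R3.
Player 1 against C2: payoffs 78, 12, 49, 18 → best response R1.
Player 1 against C3: payoffs 50, 44, 31, 49 → best response R1.
Player 1 against C4: payoffs 38, 53, 64, 84 → best response R4.
Player 2 against R1: payoffs 52, 29, 38, 87 → best response C4.
Player 2 against R2: payoffs 38, 85, 20, 59 → best response C2.
Player 2 against R3: payoffs 25, 87, 76, 96 → best response C4.
Player 2 against R4: payoffs 84, 53, 65, 61 → best response C1.
No profile is a mutual best response for all players.

No pure-strategy Nash equilibrium.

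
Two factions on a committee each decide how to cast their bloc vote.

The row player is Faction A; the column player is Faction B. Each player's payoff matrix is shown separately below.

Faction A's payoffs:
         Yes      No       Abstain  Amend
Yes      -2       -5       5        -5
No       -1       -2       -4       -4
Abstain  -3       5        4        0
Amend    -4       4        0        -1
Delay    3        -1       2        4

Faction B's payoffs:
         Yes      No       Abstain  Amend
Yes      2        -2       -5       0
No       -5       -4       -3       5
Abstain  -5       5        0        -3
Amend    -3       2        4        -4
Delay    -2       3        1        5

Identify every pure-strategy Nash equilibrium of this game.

Pure-strategy Nash equilibria: (Abstain, No); (Delay, Amend)

Faction A against Yes: payoffs -2, -1, -3, -4, 3 → best response Delay.
Faction A against No: payoffs -5, -2, 5, 4, -1 → best response Abstain.
Faction A against Abstain: payoffs 5, -4, 4, 0, 2 → best response Yes.
Faction A against Amend: payoffs -5, -4, 0, -1, 4 → best response Delay.
Faction B against Yes: payoffs 2, -2, -5, 0 → best response Yes.
Faction B against No: payoffs -5, -4, -3, 5 → best response Amend.
Faction B against Abstain: payoffs -5, 5, 0, -3 → best response No.
Faction B against Amend: payoffs -3, 2, 4, -4 → best response Abstain.
Faction B against Delay: payoffs -2, 3, 1, 5 → best response Amend.
Mutual best responses: (Abstain, No); (Delay, Amend).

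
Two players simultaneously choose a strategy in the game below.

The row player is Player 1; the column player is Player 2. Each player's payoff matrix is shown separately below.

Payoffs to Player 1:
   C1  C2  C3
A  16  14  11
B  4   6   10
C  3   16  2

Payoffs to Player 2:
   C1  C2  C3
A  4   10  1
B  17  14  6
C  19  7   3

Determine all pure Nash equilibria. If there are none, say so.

For each player, find the best response to each opponent profile; mutual best responses are the pure NE.
Player 1 against C1: payoffs 16, 4, 3 → best response A.
Player 1 against C2: payoffs 14, 6, 16 → best response C.
Player 1 against C3: payoffs 11, 10, 2 → best response A.
Player 2 against A: payoffs 4, 10, 1 → best response C2.
Player 2 against B: payoffs 17, 14, 6 → best response C1.
Player 2 against C: payoffs 19, 7, 3 → best response C1.
No profile is a mutual best response for all players.

There is no pure-strategy Nash equilibrium.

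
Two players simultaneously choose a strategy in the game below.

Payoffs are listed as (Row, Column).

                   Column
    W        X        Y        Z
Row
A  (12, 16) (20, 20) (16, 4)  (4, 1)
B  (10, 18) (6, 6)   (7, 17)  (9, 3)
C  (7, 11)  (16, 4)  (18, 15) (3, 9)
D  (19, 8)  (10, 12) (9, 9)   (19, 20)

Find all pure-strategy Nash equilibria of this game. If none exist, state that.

Row against W: payoffs 12, 10, 7, 19 → best response D.
Row against X: payoffs 20, 6, 16, 10 → best response A.
Row against Y: payoffs 16, 7, 18, 9 → best response C.
Row against Z: payoffs 4, 9, 3, 19 → best response D.
Column against A: payoffs 16, 20, 4, 1 → best response X.
Column against B: payoffs 18, 6, 17, 3 → best response W.
Column against C: payoffs 11, 4, 15, 9 → best response Y.
Column against D: payoffs 8, 12, 9, 20 → best response Z.
Mutual best responses: (A, X); (C, Y); (D, Z).

The pure Nash equilibria are (A, X) and (C, Y) and (D, Z).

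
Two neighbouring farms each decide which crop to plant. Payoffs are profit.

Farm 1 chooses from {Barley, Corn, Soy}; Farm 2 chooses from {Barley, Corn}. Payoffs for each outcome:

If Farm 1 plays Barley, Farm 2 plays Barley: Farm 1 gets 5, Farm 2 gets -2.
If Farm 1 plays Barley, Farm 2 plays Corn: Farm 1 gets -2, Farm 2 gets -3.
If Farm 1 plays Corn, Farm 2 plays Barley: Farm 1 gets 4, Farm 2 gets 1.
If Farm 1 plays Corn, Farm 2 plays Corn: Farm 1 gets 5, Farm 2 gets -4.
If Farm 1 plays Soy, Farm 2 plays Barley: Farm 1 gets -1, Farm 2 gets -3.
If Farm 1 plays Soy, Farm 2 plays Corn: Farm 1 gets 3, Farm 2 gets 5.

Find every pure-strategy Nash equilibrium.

(Barley, Barley): Farm 1 gets 5, best alternative 4; Farm 2 gets -2, best alternative -3. No profitable deviation — NE.
(Barley, Corn): Farm 1 can switch to Corn (-2 → 5). Not NE.
(Corn, Barley): Farm 1 can switch to Barley (4 → 5). Not NE.
(Corn, Corn): Farm 2 can switch to Barley (-4 → 1). Not NE.
(Soy, Barley): Farm 1 can switch to Barley (-1 → 5). Not NE.
(Soy, Corn): Farm 1 can switch to Corn (3 → 5). Not NE.

Pure NE: (Barley, Barley)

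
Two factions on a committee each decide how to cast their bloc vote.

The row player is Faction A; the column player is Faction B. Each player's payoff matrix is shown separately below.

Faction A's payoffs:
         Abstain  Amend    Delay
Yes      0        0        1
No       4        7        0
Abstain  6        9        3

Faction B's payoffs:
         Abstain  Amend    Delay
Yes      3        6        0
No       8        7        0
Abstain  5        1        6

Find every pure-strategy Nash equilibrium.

For each player, find the best response to each opponent profile; mutual best responses are the pure NE.
Faction A against Abstain: payoffs 0, 4, 6 → best response Abstain.
Faction A against Amend: payoffs 0, 7, 9 → best response Abstain.
Faction A against Delay: payoffs 1, 0, 3 → best response Abstain.
Faction B against Yes: payoffs 3, 6, 0 → best response Amend.
Faction B against No: payoffs 8, 7, 0 → best response Abstain.
Faction B against Abstain: payoffs 5, 1, 6 → best response Delay.
Mutual best responses: (Abstain, Delay).

The unique pure-strategy Nash equilibrium is (Abstain, Delay).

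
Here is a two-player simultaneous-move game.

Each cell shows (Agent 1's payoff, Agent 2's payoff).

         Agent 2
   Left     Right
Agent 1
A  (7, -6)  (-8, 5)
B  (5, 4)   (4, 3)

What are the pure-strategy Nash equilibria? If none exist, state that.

none

Agent 1 against Left: payoffs 7, 5 → best response A.
Agent 1 against Right: payoffs -8, 4 → best response B.
Agent 2 against A: payoffs -6, 5 → best response Right.
Agent 2 against B: payoffs 4, 3 → best response Left.
No profile is a mutual best response for all players.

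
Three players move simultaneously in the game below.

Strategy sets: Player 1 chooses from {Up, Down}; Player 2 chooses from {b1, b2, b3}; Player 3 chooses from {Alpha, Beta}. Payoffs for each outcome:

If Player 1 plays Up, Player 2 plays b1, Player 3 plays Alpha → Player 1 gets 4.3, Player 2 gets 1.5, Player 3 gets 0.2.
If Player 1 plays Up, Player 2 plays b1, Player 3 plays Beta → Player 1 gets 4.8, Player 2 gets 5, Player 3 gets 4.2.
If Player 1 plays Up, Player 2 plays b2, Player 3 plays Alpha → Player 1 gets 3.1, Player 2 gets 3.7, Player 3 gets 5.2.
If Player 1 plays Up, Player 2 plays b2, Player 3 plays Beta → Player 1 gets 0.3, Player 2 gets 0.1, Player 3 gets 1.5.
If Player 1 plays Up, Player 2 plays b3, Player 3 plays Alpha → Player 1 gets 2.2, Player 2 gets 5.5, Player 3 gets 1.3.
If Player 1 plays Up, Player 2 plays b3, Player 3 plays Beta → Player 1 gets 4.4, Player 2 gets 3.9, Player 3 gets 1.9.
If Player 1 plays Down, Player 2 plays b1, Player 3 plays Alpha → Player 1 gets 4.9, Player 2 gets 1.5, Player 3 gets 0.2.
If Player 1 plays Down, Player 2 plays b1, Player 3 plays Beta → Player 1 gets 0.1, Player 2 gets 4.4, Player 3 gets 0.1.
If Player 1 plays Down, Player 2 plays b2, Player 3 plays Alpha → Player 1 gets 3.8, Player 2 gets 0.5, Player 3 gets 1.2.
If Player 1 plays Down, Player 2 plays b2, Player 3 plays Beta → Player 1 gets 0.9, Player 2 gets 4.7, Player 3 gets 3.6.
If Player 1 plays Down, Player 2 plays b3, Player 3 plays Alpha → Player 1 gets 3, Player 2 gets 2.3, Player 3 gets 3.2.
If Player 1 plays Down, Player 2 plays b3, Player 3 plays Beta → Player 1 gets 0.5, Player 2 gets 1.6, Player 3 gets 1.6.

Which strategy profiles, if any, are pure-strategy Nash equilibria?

For each player, find the best response to each opponent profile; mutual best responses are the pure NE.
Player 1 against (b1, Alpha): payoffs 4.3, 4.9 → best response Down.
Player 1 against (b1, Beta): payoffs 4.8, 0.1 → best response Up.
Player 1 against (b2, Alpha): payoffs 3.1, 3.8 → best response Down.
Player 1 against (b2, Beta): payoffs 0.3, 0.9 → best response Down.
Player 1 against (b3, Alpha): payoffs 2.2, 3 → best response Down.
Player 1 against (b3, Beta): payoffs 4.4, 0.5 → best response Up.
Player 2 against (Up, Alpha): payoffs 1.5, 3.7, 5.5 → best response b3.
Player 2 against (Up, Beta): payoffs 5, 0.1, 3.9 → best response b1.
Player 2 against (Down, Alpha): payoffs 1.5, 0.5, 2.3 → best response b3.
Player 2 against (Down, Beta): payoffs 4.4, 4.7, 1.6 → best response b2.
Player 3 against (Up, b1): payoffs 0.2, 4.2 → best response Beta.
Player 3 against (Up, b2): payoffs 5.2, 1.5 → best response Alpha.
Player 3 against (Up, b3): payoffs 1.3, 1.9 → best response Beta.
Player 3 against (Down, b1): payoffs 0.2, 0.1 → best response Alpha.
Player 3 against (Down, b2): payoffs 1.2, 3.6 → best response Beta.
Player 3 against (Down, b3): payoffs 3.2, 1.6 → best response Alpha.
Mutual best responses: (Up, b1, Beta); (Down, b2, Beta); (Down, b3, Alpha).

Pure-strategy Nash equilibria: (Up, b1, Beta), (Down, b2, Beta), (Down, b3, Alpha)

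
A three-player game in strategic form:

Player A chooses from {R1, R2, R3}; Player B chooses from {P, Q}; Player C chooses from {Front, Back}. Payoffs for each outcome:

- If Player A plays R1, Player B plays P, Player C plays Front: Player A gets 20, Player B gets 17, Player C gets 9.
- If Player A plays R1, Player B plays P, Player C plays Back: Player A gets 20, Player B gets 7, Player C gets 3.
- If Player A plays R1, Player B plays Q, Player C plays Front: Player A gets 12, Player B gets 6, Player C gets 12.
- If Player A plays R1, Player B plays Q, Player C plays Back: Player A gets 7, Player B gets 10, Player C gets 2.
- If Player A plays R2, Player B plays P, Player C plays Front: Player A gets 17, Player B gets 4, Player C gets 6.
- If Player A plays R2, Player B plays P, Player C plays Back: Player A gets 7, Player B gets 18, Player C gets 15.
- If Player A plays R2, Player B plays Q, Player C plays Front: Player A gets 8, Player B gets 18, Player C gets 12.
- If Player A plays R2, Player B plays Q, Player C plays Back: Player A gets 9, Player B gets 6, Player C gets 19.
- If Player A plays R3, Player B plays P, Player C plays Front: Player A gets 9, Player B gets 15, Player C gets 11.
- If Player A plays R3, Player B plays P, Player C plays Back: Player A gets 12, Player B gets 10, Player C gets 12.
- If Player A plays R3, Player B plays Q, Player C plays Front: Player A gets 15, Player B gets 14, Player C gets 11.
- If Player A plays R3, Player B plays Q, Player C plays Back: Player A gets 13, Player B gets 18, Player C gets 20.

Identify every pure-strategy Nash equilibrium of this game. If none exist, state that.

The pure Nash equilibria are (R1, P, Front); (R3, Q, Back).

Player A against (P, Front): payoffs 20, 17, 9 → best response R1.
Player A against (P, Back): payoffs 20, 7, 12 → best response R1.
Player A against (Q, Front): payoffs 12, 8, 15 → best response R3.
Player A against (Q, Back): payoffs 7, 9, 13 → best response R3.
Player B against (R1, Front): payoffs 17, 6 → best response P.
Player B against (R1, Back): payoffs 7, 10 → best response Q.
Player B against (R2, Front): payoffs 4, 18 → best response Q.
Player B against (R2, Back): payoffs 18, 6 → best response P.
Player B against (R3, Front): payoffs 15, 14 → best response P.
Player B against (R3, Back): payoffs 10, 18 → best response Q.
Player C against (R1, P): payoffs 9, 3 → best response Front.
Player C against (R1, Q): payoffs 12, 2 → best response Front.
Player C against (R2, P): payoffs 6, 15 → best response Back.
Player C against (R2, Q): payoffs 12, 19 → best response Back.
Player C against (R3, P): payoffs 11, 12 → best response Back.
Player C against (R3, Q): payoffs 11, 20 → best response Back.
Mutual best responses: (R1, P, Front); (R3, Q, Back).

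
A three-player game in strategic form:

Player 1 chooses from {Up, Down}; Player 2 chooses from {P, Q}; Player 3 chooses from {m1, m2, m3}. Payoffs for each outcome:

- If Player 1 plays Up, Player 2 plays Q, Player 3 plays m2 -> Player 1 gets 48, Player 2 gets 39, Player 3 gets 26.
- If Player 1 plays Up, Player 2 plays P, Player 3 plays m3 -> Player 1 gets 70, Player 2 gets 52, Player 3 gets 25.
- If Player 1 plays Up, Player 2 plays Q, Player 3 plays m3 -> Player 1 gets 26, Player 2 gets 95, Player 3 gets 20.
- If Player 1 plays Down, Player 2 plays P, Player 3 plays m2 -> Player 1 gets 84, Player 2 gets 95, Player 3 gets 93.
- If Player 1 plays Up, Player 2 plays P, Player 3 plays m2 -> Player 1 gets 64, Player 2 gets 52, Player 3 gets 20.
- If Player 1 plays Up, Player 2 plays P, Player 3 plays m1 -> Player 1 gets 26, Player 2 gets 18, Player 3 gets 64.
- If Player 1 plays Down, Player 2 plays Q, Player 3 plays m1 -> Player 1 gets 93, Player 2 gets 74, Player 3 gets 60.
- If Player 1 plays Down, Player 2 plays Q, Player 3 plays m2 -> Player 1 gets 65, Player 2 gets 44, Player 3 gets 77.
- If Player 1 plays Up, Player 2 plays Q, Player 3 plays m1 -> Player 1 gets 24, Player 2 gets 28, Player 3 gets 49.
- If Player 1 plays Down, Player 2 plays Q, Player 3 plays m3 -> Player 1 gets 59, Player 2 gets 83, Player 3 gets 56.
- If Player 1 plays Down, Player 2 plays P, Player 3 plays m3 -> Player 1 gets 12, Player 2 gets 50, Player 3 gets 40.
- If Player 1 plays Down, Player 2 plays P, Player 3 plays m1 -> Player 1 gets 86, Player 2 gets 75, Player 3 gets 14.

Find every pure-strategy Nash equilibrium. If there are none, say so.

The unique pure-strategy Nash equilibrium is (Down, P, m2).

Player 1 against (P, m1): payoffs 26, 86 → best response Down.
Player 1 against (P, m2): payoffs 64, 84 → best response Down.
Player 1 against (P, m3): payoffs 70, 12 → best response Up.
Player 1 against (Q, m1): payoffs 24, 93 → best response Down.
Player 1 against (Q, m2): payoffs 48, 65 → best response Down.
Player 1 against (Q, m3): payoffs 26, 59 → best response Down.
Player 2 against (Up, m1): payoffs 18, 28 → best response Q.
Player 2 against (Up, m2): payoffs 52, 39 → best response P.
Player 2 against (Up, m3): payoffs 52, 95 → best response Q.
Player 2 against (Down, m1): payoffs 75, 74 → best response P.
Player 2 against (Down, m2): payoffs 95, 44 → best response P.
Player 2 against (Down, m3): payoffs 50, 83 → best response Q.
Player 3 against (Up, P): payoffs 64, 20, 25 → best response m1.
Player 3 against (Up, Q): payoffs 49, 26, 20 → best response m1.
Player 3 against (Down, P): payoffs 14, 93, 40 → best response m2.
Player 3 against (Down, Q): payoffs 60, 77, 56 → best response m2.
Mutual best responses: (Down, P, m2).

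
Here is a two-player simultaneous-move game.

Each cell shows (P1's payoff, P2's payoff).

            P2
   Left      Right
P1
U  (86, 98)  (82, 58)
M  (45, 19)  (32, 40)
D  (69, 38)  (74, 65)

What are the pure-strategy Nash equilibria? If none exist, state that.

P1 against Left: payoffs 86, 45, 69 → best response U.
P1 against Right: payoffs 82, 32, 74 → best response U.
P2 against U: payoffs 98, 58 → best response Left.
P2 against M: payoffs 19, 40 → best response Right.
P2 against D: payoffs 38, 65 → best response Right.
Mutual best responses: (U, Left).

(U, Left)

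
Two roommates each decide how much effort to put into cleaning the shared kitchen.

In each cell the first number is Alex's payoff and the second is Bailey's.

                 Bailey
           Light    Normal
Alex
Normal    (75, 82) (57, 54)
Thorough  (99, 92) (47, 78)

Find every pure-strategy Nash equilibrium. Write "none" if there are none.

Alex against Light: payoffs 75, 99 → best response Thorough.
Alex against Normal: payoffs 57, 47 → best response Normal.
Bailey against Normal: payoffs 82, 54 → best response Light.
Bailey against Thorough: payoffs 92, 78 → best response Light.
Mutual best responses: (Thorough, Light).

The unique pure-strategy Nash equilibrium is (Thorough, Light).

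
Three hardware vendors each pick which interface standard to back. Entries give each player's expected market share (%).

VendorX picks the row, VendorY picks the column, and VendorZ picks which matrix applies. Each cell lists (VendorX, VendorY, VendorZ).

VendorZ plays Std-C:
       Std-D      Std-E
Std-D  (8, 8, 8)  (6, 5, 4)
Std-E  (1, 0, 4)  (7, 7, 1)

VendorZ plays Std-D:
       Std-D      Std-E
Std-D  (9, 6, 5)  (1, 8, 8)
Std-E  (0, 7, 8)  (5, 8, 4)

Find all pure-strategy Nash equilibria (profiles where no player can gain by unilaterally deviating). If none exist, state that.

(Std-D, Std-D, Std-C): VendorX gets 8, best alternative 1; VendorY gets 8, best alternative 5; VendorZ gets 8, best alternative 5. No profitable deviation — NE.
(Std-D, Std-D, Std-D): VendorY can switch to Std-E (6 → 8). Not NE.
(Std-D, Std-E, Std-C): VendorX can switch to Std-E (6 → 7). Not NE.
(Std-D, Std-E, Std-D): VendorX can switch to Std-E (1 → 5). Not NE.
(Std-E, Std-D, Std-C): VendorX can switch to Std-D (1 → 8). Not NE.
(Std-E, Std-D, Std-D): VendorX can switch to Std-D (0 → 9). Not NE.
(Std-E, Std-E, Std-C): VendorZ can switch to Std-D (1 → 4). Not NE.
(Std-E, Std-E, Std-D): VendorX gets 5, best alternative 1; VendorY gets 8, best alternative 7; VendorZ gets 4, best alternative 1. No profitable deviation — NE.

(Std-D, Std-D, Std-C); (Std-E, Std-E, Std-D)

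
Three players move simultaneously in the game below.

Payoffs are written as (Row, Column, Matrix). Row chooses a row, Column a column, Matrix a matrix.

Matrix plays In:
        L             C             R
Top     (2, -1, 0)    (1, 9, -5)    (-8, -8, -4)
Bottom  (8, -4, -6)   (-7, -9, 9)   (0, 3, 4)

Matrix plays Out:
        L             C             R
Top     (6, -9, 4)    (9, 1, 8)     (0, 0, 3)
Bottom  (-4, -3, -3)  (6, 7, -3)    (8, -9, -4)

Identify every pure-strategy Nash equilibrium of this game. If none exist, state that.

Check each profile: it is a Nash equilibrium iff no player can strictly gain by switching unilaterally.
(Top, L, In): Row can switch to Bottom (2 → 8). Not NE.
(Top, L, Out): Column can switch to C (-9 → 1). Not NE.
(Top, C, In): Matrix can switch to Out (-5 → 8). Not NE.
(Top, C, Out): Row gets 9, best alternative 6; Column gets 1, best alternative 0; Matrix gets 8, best alternative -5. No profitable deviation — NE.
(Top, R, In): Row can switch to Bottom (-8 → 0). Not NE.
(Top, R, Out): Row can switch to Bottom (0 → 8). Not NE.
(Bottom, L, In): Column can switch to R (-4 → 3). Not NE.
(Bottom, L, Out): Row can switch to Top (-4 → 6). Not NE.
(Bottom, C, In): Row can switch to Top (-7 → 1). Not NE.
(Bottom, C, Out): Row can switch to Top (6 → 9). Not NE.
(Bottom, R, In): Row gets 0, best alternative -8; Column gets 3, best alternative -4; Matrix gets 4, best alternative -4. No profitable deviation — NE.
(Bottom, R, Out): Column can switch to L (-9 → -3). Not NE.

(Top, C, Out); (Bottom, R, In)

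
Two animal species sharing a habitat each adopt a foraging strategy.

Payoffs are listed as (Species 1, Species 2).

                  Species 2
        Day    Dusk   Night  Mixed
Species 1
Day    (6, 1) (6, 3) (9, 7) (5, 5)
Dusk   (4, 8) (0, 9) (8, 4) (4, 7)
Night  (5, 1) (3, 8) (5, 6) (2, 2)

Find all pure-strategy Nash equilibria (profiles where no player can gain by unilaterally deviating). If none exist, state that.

The unique pure-strategy Nash equilibrium is (Day, Night).

(Day, Day): Species 2 can switch to Dusk (1 → 3). Not NE.
(Day, Dusk): Species 2 can switch to Night (3 → 7). Not NE.
(Day, Night): Species 1 gets 9, best alternative 8; Species 2 gets 7, best alternative 5. No profitable deviation — NE.
(Day, Mixed): Species 2 can switch to Night (5 → 7). Not NE.
(Dusk, Day): Species 1 can switch to Day (4 → 6). Not NE.
(Dusk, Dusk): Species 1 can switch to Day (0 → 6). Not NE.
(Dusk, Night): Species 1 can switch to Day (8 → 9). Not NE.
(Dusk, Mixed): Species 1 can switch to Day (4 → 5). Not NE.
(Night, Day): Species 1 can switch to Day (5 → 6). Not NE.
(The remaining 3 profiles each have a profitable deviation by the same check.)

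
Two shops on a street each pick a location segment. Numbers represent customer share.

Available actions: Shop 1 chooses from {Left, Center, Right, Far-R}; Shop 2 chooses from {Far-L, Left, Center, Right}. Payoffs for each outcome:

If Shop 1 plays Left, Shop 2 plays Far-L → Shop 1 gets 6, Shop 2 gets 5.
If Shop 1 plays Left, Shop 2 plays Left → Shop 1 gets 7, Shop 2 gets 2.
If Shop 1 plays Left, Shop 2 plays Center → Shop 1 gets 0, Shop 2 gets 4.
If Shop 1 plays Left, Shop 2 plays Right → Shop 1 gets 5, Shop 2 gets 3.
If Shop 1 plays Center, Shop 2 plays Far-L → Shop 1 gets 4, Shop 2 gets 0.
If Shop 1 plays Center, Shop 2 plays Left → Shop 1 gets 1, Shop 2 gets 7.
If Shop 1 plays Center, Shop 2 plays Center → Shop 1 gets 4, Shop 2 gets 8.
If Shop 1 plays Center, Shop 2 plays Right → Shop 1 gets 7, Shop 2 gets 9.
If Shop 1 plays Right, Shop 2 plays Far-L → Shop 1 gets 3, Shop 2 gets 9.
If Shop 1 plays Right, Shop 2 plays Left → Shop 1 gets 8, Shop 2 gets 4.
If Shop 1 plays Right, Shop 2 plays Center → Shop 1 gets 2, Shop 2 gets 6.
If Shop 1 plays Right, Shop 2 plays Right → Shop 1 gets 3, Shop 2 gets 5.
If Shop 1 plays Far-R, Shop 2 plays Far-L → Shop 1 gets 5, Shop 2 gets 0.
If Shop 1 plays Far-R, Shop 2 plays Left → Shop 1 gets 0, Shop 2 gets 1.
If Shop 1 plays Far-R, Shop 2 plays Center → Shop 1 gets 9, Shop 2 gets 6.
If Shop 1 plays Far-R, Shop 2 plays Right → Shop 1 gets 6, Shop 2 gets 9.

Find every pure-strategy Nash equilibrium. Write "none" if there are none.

Check each profile: it is a Nash equilibrium iff no player can strictly gain by switching unilaterally.
(Left, Far-L): Shop 1 gets 6, best alternative 5; Shop 2 gets 5, best alternative 4. No profitable deviation — NE.
(Left, Left): Shop 1 can switch to Right (7 → 8). Not NE.
(Left, Center): Shop 1 can switch to Center (0 → 4). Not NE.
(Left, Right): Shop 1 can switch to Center (5 → 7). Not NE.
(Center, Far-L): Shop 1 can switch to Left (4 → 6). Not NE.
(Center, Left): Shop 1 can switch to Left (1 → 7). Not NE.
(Center, Center): Shop 1 can switch to Far-R (4 → 9). Not NE.
(Center, Right): Shop 1 gets 7, best alternative 6; Shop 2 gets 9, best alternative 8. No profitable deviation — NE.
(Right, Far-L): Shop 1 can switch to Left (3 → 6). Not NE.
(Right, Left): Shop 2 can switch to Far-L (4 → 9). Not NE.
(Right, Center): Shop 1 can switch to Center (2 → 4). Not NE.
(Right, Right): Shop 1 can switch to Left (3 → 5). Not NE.
(Far-R, Far-L): Shop 1 can switch to Left (5 → 6). Not NE.
(Far-R, Left): Shop 1 can switch to Left (0 → 7). Not NE.
(The remaining 2 profiles each have a profitable deviation by the same check.)

The pure Nash equilibria are (Left, Far-L), (Center, Right).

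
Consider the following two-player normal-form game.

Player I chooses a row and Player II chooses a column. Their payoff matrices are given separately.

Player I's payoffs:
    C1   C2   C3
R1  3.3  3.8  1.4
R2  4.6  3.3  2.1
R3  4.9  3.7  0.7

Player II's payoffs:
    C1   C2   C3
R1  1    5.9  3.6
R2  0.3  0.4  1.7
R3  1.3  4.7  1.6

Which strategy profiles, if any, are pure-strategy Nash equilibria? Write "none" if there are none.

(R1, C2) and (R2, C3)

(R1, C1): Player I can switch to R2 (3.3 → 4.6). Not NE.
(R1, C2): Player I gets 3.8, best alternative 3.7; Player II gets 5.9, best alternative 3.6. No profitable deviation — NE.
(R1, C3): Player I can switch to R2 (1.4 → 2.1). Not NE.
(R2, C1): Player I can switch to R3 (4.6 → 4.9). Not NE.
(R2, C2): Player I can switch to R1 (3.3 → 3.8). Not NE.
(R2, C3): Player I gets 2.1, best alternative 1.4; Player II gets 1.7, best alternative 0.4. No profitable deviation — NE.
(R3, C1): Player II can switch to C2 (1.3 → 4.7). Not NE.
(R3, C2): Player I can switch to R1 (3.7 → 3.8). Not NE.
(R3, C3): Player I can switch to R1 (0.7 → 1.4). Not NE.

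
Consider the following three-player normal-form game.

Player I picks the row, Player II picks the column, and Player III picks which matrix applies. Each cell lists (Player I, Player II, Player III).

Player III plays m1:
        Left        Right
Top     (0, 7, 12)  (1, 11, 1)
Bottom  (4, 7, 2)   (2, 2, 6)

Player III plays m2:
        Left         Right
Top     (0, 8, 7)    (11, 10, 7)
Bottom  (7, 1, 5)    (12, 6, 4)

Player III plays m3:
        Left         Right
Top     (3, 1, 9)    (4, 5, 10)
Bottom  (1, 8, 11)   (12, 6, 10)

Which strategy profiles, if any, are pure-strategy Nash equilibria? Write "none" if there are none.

Player I against (Left, m1): payoffs 0, 4 → best response Bottom.
Player I against (Left, m2): payoffs 0, 7 → best response Bottom.
Player I against (Left, m3): payoffs 3, 1 → best response Top.
Player I against (Right, m1): payoffs 1, 2 → best response Bottom.
Player I against (Right, m2): payoffs 11, 12 → best response Bottom.
Player I against (Right, m3): payoffs 4, 12 → best response Bottom.
Player II against (Top, m1): payoffs 7, 11 → best response Right.
Player II against (Top, m2): payoffs 8, 10 → best response Right.
Player II against (Top, m3): payoffs 1, 5 → best response Right.
Player II against (Bottom, m1): payoffs 7, 2 → best response Left.
Player II against (Bottom, m2): payoffs 1, 6 → best response Right.
Player II against (Bottom, m3): payoffs 8, 6 → best response Left.
Player III against (Top, Left): payoffs 12, 7, 9 → best response m1.
Player III against (Top, Right): payoffs 1, 7, 10 → best response m3.
Player III against (Bottom, Left): payoffs 2, 5, 11 → best response m3.
Player III against (Bottom, Right): payoffs 6, 4, 10 → best response m3.
No profile is a mutual best response for all players.

none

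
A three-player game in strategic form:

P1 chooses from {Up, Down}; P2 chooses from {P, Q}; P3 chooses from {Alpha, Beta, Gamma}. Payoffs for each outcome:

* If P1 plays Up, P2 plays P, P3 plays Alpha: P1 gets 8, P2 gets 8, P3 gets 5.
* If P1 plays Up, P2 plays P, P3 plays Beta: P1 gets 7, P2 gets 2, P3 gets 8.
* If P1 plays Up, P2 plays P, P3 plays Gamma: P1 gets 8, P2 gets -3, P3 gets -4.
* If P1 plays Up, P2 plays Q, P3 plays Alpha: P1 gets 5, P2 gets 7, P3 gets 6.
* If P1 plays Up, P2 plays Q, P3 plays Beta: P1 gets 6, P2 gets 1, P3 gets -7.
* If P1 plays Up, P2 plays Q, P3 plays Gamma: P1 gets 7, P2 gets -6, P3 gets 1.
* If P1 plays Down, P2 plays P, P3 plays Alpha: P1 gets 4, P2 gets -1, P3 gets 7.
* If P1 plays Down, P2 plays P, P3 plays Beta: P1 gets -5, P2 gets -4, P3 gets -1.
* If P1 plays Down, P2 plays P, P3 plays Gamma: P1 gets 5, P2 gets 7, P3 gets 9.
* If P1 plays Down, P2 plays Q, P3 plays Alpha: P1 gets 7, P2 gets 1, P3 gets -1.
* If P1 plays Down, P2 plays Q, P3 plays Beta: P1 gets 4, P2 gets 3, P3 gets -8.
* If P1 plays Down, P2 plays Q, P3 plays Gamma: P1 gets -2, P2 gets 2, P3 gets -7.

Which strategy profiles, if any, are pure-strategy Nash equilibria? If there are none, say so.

Pure-strategy Nash equilibria: (Up, P, Beta), (Down, Q, Alpha)

(Up, P, Alpha): P3 can switch to Beta (5 → 8). Not NE.
(Up, P, Beta): P1 gets 7, best alternative -5; P2 gets 2, best alternative 1; P3 gets 8, best alternative 5. No profitable deviation — NE.
(Up, P, Gamma): P3 can switch to Alpha (-4 → 5). Not NE.
(Up, Q, Alpha): P1 can switch to Down (5 → 7). Not NE.
(Up, Q, Beta): P2 can switch to P (1 → 2). Not NE.
(Up, Q, Gamma): P2 can switch to P (-6 → -3). Not NE.
(Down, P, Alpha): P1 can switch to Up (4 → 8). Not NE.
(Down, P, Beta): P1 can switch to Up (-5 → 7). Not NE.
(Down, P, Gamma): P1 can switch to Up (5 → 8). Not NE.
(Down, Q, Alpha): P1 gets 7, best alternative 5; P2 gets 1, best alternative -1; P3 gets -1, best alternative -7. No profitable deviation — NE.
(Down, Q, Beta): P1 can switch to Up (4 → 6). Not NE.
(Down, Q, Gamma): P1 can switch to Up (-2 → 7). Not NE.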